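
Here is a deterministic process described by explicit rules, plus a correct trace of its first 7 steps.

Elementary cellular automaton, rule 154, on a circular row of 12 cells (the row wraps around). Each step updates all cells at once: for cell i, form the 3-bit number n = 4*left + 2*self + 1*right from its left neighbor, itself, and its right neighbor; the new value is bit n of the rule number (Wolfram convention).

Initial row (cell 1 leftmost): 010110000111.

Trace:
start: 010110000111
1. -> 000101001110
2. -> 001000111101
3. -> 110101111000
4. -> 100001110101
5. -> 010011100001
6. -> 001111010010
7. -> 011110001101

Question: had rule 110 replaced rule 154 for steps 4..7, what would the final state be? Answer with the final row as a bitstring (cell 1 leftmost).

000110000001

(re-executing steps 4..7 under rule 110; state before step 4: 110101111000)
4. -> 111111001001
5. -> 000001011011
6. -> 000011111111
7. -> 000110000001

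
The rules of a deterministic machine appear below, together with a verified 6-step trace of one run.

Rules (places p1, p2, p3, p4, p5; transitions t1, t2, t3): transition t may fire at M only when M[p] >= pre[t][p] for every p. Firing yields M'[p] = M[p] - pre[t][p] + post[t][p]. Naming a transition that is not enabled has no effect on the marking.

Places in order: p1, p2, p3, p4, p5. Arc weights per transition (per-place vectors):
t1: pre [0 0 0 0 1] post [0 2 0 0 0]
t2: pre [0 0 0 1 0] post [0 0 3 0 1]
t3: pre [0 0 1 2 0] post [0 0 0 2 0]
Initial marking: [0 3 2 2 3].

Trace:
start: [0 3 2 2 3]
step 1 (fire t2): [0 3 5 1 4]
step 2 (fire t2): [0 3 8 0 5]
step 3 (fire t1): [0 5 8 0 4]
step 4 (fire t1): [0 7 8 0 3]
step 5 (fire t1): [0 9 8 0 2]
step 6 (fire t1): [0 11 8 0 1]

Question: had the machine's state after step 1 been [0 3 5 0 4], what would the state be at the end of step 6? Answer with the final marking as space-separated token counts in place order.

0 11 5 0 0

state after step 1 := [0 3 5 0 4]
step 2 (fire t2): [0 3 5 0 4]
step 3 (fire t1): [0 5 5 0 3]
step 4 (fire t1): [0 7 5 0 2]
step 5 (fire t1): [0 9 5 0 1]
step 6 (fire t1): [0 11 5 0 0]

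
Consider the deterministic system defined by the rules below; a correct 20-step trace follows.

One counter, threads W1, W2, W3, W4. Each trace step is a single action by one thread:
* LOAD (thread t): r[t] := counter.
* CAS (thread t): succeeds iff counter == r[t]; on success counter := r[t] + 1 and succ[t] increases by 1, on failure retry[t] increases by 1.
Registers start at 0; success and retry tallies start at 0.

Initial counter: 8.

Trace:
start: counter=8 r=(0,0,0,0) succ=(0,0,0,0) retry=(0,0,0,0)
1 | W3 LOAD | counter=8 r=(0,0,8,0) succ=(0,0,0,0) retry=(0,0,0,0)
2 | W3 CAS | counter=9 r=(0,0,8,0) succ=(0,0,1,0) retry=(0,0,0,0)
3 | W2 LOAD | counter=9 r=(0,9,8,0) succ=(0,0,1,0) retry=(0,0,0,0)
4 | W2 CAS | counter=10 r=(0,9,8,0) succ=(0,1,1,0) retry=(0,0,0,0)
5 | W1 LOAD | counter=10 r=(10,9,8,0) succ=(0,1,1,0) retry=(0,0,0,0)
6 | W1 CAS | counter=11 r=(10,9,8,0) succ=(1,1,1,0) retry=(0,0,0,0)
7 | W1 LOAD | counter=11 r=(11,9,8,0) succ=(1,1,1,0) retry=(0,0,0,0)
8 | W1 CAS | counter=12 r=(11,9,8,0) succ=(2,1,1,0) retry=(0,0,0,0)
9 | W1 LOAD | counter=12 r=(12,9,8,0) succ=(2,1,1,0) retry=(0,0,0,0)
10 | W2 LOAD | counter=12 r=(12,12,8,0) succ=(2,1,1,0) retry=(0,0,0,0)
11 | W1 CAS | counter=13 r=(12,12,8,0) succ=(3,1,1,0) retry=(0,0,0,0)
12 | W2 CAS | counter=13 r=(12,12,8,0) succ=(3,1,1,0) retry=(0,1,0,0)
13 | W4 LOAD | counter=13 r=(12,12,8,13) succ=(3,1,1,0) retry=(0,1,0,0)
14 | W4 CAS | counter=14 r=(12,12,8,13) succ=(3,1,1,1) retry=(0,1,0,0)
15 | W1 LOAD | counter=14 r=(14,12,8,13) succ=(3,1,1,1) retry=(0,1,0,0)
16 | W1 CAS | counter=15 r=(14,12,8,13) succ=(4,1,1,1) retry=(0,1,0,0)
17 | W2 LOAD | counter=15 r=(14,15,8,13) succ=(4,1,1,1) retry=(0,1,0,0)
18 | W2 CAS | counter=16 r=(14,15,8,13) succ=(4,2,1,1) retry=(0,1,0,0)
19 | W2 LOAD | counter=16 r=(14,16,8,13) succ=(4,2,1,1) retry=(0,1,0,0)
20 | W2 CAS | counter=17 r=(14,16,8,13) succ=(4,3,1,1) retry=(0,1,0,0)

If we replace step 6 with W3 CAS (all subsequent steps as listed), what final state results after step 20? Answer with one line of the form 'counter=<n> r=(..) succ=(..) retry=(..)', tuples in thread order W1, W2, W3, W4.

(re-executing from step 6 with the substitution; state before step 6: counter=10 r=(10,9,8,0) succ=(0,1,1,0) retry=(0,0,0,0))
6 | W3 CAS | counter=10 r=(10,9,8,0) succ=(0,1,1,0) retry=(0,0,1,0)
7 | W1 LOAD | counter=10 r=(10,9,8,0) succ=(0,1,1,0) retry=(0,0,1,0)
8 | W1 CAS | counter=11 r=(10,9,8,0) succ=(1,1,1,0) retry=(0,0,1,0)
9 | W1 LOAD | counter=11 r=(11,9,8,0) succ=(1,1,1,0) retry=(0,0,1,0)
10 | W2 LOAD | counter=11 r=(11,11,8,0) succ=(1,1,1,0) retry=(0,0,1,0)
11 | W1 CAS | counter=12 r=(11,11,8,0) succ=(2,1,1,0) retry=(0,0,1,0)
12 | W2 CAS | counter=12 r=(11,11,8,0) succ=(2,1,1,0) retry=(0,1,1,0)
13 | W4 LOAD | counter=12 r=(11,11,8,12) succ=(2,1,1,0) retry=(0,1,1,0)
14 | W4 CAS | counter=13 r=(11,11,8,12) succ=(2,1,1,1) retry=(0,1,1,0)
15 | W1 LOAD | counter=13 r=(13,11,8,12) succ=(2,1,1,1) retry=(0,1,1,0)
16 | W1 CAS | counter=14 r=(13,11,8,12) succ=(3,1,1,1) retry=(0,1,1,0)
17 | W2 LOAD | counter=14 r=(13,14,8,12) succ=(3,1,1,1) retry=(0,1,1,0)
18 | W2 CAS | counter=15 r=(13,14,8,12) succ=(3,2,1,1) retry=(0,1,1,0)
19 | W2 LOAD | counter=15 r=(13,15,8,12) succ=(3,2,1,1) retry=(0,1,1,0)
20 | W2 CAS | counter=16 r=(13,15,8,12) succ=(3,3,1,1) retry=(0,1,1,0)

counter=16 r=(13,15,8,12) succ=(3,3,1,1) retry=(0,1,1,0)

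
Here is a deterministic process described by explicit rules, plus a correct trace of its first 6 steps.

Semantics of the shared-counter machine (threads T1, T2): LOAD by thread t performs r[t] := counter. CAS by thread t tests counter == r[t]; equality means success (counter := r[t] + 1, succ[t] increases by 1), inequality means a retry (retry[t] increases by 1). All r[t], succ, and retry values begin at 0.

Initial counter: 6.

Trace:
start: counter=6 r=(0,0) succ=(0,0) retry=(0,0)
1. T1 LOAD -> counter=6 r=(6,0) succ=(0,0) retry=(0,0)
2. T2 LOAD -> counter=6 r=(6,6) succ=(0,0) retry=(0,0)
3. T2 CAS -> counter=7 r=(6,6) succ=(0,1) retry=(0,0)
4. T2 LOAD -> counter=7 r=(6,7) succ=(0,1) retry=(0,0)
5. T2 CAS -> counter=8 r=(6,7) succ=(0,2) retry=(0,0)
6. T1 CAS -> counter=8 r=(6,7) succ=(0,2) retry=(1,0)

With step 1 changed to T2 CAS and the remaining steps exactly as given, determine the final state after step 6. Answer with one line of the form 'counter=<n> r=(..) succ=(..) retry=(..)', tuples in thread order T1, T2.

counter=8 r=(0,7) succ=(0,2) retry=(1,1)

(re-executing from step 1 with the substitution; state before step 1: counter=6 r=(0,0) succ=(0,0) retry=(0,0))
1. T2 CAS -> counter=6 r=(0,0) succ=(0,0) retry=(0,1)
2. T2 LOAD -> counter=6 r=(0,6) succ=(0,0) retry=(0,1)
3. T2 CAS -> counter=7 r=(0,6) succ=(0,1) retry=(0,1)
4. T2 LOAD -> counter=7 r=(0,7) succ=(0,1) retry=(0,1)
5. T2 CAS -> counter=8 r=(0,7) succ=(0,2) retry=(0,1)
6. T1 CAS -> counter=8 r=(0,7) succ=(0,2) retry=(1,1)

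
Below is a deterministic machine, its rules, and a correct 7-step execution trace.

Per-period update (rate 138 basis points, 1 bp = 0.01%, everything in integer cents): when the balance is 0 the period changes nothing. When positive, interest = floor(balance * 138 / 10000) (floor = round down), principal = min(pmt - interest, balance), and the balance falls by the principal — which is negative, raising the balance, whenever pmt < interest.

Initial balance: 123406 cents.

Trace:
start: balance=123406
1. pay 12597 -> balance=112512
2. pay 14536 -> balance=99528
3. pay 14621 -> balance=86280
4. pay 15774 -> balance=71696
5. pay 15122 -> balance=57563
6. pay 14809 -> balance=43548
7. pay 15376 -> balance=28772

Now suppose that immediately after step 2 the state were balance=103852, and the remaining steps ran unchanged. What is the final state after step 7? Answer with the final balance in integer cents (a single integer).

state after step 2 := balance=103852
3. pay 14621 -> balance=90664
4. pay 15774 -> balance=76141
5. pay 15122 -> balance=62069
6. pay 14809 -> balance=48116
7. pay 15376 -> balance=33404

33404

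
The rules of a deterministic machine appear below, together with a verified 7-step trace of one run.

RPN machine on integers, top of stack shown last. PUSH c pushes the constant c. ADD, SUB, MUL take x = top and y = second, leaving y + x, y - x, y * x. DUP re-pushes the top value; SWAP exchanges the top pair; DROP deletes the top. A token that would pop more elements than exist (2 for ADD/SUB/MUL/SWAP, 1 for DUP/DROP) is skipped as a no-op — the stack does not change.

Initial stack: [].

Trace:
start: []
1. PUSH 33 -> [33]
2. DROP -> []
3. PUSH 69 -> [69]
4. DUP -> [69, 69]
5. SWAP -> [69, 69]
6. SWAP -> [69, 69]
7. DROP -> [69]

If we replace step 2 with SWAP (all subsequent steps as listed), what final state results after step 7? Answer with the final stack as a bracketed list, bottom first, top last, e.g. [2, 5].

(re-executing from step 2 with the substitution; state before step 2: [33])
2. SWAP -> [33]
3. PUSH 69 -> [33, 69]
4. DUP -> [33, 69, 69]
5. SWAP -> [33, 69, 69]
6. SWAP -> [33, 69, 69]
7. DROP -> [33, 69]

[33, 69]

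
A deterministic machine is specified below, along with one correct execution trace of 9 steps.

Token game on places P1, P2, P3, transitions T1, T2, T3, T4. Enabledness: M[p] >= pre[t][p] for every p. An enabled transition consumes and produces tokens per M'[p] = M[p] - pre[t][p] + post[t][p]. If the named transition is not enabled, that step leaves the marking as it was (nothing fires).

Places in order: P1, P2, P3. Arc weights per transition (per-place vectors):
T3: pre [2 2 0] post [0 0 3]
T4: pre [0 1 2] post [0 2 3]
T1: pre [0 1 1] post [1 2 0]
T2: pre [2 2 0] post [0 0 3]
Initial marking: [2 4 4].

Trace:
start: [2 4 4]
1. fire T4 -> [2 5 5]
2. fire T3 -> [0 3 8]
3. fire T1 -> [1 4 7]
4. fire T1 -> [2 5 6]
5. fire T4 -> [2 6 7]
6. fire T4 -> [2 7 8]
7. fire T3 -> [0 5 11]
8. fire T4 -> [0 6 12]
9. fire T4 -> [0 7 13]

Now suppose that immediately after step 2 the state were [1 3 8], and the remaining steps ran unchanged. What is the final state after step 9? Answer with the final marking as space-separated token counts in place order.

1 7 13

state after step 2 := [1 3 8]
3. fire T1 -> [2 4 7]
4. fire T1 -> [3 5 6]
5. fire T4 -> [3 6 7]
6. fire T4 -> [3 7 8]
7. fire T3 -> [1 5 11]
8. fire T4 -> [1 6 12]
9. fire T4 -> [1 7 13]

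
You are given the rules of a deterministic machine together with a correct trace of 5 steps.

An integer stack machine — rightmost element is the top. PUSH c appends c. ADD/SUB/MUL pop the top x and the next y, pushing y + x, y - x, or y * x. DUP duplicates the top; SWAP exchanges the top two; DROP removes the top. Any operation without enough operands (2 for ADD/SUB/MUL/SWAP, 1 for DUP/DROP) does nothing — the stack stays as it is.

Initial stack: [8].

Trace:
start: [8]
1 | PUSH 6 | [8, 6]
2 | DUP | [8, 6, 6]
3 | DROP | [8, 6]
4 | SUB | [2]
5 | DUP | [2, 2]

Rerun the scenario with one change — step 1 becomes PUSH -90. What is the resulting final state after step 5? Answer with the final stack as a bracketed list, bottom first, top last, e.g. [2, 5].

[98, 98]

(re-executing from step 1 with the substitution; state before step 1: [8])
1 | PUSH -90 | [8, -90]
2 | DUP | [8, -90, -90]
3 | DROP | [8, -90]
4 | SUB | [98]
5 | DUP | [98, 98]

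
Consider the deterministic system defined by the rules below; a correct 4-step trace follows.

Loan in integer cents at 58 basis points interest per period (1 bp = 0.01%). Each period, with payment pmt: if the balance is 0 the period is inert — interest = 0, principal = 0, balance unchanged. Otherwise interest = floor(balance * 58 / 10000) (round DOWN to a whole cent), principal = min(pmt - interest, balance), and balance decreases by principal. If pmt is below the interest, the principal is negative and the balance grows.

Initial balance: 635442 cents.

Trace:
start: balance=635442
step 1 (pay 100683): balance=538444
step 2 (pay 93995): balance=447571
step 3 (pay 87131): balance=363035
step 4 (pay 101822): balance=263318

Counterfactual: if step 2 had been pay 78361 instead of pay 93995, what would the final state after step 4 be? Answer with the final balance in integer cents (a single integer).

(re-executing from step 2 with the substitution; state before step 2: balance=538444)
step 2 (pay 78361): balance=463205
step 3 (pay 87131): balance=378760
step 4 (pay 101822): balance=279134

279134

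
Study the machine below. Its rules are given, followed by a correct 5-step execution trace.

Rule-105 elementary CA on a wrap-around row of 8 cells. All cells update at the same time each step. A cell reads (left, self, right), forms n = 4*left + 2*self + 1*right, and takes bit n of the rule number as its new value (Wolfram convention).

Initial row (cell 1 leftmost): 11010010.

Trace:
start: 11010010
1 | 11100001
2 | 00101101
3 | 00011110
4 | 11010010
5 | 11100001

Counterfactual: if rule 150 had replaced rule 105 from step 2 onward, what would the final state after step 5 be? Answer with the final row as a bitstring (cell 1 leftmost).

11100001

(re-executing steps 2..5 under rule 150; state before step 2: 11100001)
2 | 11010010
3 | 00011110
4 | 00101101
5 | 11100001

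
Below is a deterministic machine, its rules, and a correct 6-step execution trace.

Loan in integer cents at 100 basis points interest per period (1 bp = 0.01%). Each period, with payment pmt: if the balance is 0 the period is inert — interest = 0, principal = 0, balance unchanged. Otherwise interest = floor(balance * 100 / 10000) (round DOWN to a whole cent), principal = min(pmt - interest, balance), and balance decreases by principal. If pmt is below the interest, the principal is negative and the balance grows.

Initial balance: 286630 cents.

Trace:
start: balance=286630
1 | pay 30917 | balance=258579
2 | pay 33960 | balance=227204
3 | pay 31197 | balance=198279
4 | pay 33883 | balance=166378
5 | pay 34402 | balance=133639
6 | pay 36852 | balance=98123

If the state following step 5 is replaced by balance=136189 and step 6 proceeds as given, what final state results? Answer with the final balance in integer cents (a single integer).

100698

state after step 5 := balance=136189
6 | pay 36852 | balance=100698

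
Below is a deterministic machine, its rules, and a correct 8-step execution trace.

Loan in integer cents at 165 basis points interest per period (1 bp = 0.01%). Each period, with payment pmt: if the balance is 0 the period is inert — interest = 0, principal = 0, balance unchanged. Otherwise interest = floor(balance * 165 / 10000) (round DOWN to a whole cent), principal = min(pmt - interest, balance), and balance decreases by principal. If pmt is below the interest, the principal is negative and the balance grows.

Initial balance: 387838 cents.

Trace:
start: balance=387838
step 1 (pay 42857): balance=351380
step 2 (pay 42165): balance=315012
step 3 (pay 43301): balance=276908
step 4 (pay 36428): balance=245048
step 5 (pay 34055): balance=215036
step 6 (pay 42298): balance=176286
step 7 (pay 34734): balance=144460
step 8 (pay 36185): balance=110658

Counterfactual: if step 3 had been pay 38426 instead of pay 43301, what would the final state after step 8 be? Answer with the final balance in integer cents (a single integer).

115950

(re-executing from step 3 with the substitution; state before step 3: balance=315012)
step 3 (pay 38426): balance=281783
step 4 (pay 36428): balance=250004
step 5 (pay 34055): balance=220074
step 6 (pay 42298): balance=181407
step 7 (pay 34734): balance=149666
step 8 (pay 36185): balance=115950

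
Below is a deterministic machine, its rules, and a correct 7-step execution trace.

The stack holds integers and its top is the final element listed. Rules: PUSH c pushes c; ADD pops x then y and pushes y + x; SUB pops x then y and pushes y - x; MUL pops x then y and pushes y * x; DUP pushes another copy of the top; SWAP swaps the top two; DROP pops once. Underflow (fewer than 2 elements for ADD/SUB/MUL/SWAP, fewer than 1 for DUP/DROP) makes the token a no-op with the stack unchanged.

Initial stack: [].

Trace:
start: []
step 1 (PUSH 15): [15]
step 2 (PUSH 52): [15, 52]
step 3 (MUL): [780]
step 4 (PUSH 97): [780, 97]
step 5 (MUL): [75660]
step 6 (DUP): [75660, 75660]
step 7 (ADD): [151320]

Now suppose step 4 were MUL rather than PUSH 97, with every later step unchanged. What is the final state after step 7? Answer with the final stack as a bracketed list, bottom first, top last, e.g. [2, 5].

(re-executing from step 4 with the substitution; state before step 4: [780])
step 4 (MUL): [780]
step 5 (MUL): [780]
step 6 (DUP): [780, 780]
step 7 (ADD): [1560]

[1560]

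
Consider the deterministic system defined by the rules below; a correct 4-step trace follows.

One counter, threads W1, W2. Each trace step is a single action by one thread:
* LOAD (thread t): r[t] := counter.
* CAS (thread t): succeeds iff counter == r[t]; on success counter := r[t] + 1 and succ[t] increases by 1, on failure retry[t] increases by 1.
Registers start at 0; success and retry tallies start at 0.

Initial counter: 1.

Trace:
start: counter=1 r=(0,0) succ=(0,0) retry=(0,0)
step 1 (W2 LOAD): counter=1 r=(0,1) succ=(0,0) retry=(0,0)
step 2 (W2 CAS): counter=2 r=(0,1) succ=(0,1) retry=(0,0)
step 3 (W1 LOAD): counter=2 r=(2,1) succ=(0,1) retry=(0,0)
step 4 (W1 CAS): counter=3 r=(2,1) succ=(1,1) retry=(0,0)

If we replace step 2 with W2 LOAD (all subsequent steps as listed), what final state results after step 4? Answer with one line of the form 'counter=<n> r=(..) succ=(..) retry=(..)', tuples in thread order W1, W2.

counter=2 r=(1,1) succ=(1,0) retry=(0,0)

(re-executing from step 2 with the substitution; state before step 2: counter=1 r=(0,1) succ=(0,0) retry=(0,0))
step 2 (W2 LOAD): counter=1 r=(0,1) succ=(0,0) retry=(0,0)
step 3 (W1 LOAD): counter=1 r=(1,1) succ=(0,0) retry=(0,0)
step 4 (W1 CAS): counter=2 r=(1,1) succ=(1,0) retry=(0,0)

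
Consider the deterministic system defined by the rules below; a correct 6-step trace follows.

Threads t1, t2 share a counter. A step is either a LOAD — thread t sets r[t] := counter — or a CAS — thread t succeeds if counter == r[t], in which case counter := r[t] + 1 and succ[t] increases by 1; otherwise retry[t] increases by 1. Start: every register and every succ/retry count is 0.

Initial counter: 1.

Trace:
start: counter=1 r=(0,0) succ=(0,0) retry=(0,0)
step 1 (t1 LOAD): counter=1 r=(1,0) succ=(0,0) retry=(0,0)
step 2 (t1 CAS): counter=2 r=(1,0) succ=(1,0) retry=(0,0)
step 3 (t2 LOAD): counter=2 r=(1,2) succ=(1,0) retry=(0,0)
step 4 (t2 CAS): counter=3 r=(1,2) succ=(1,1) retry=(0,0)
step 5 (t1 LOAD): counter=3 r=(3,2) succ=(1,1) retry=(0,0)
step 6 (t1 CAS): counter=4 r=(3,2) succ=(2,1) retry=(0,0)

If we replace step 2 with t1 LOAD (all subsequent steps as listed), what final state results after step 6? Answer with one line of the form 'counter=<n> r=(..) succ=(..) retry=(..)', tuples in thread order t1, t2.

(re-executing from step 2 with the substitution; state before step 2: counter=1 r=(1,0) succ=(0,0) retry=(0,0))
step 2 (t1 LOAD): counter=1 r=(1,0) succ=(0,0) retry=(0,0)
step 3 (t2 LOAD): counter=1 r=(1,1) succ=(0,0) retry=(0,0)
step 4 (t2 CAS): counter=2 r=(1,1) succ=(0,1) retry=(0,0)
step 5 (t1 LOAD): counter=2 r=(2,1) succ=(0,1) retry=(0,0)
step 6 (t1 CAS): counter=3 r=(2,1) succ=(1,1) retry=(0,0)

counter=3 r=(2,1) succ=(1,1) retry=(0,0)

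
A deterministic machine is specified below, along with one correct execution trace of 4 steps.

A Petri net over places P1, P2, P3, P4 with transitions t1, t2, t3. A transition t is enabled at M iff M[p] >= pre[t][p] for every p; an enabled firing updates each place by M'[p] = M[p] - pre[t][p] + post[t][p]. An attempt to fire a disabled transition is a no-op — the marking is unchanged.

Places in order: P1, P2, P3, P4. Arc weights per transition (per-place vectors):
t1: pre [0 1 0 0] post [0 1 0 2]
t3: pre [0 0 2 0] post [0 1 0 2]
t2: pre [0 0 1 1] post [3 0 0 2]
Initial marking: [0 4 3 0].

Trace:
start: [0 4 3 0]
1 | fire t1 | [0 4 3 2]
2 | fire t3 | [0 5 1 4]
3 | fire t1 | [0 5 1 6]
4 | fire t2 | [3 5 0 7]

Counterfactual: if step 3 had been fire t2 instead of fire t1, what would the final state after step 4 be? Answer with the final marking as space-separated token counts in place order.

3 5 0 5

(re-executing from step 3 with the substitution; state before step 3: [0 5 1 4])
3 | fire t2 | [3 5 0 5]
4 | fire t2 | [3 5 0 5]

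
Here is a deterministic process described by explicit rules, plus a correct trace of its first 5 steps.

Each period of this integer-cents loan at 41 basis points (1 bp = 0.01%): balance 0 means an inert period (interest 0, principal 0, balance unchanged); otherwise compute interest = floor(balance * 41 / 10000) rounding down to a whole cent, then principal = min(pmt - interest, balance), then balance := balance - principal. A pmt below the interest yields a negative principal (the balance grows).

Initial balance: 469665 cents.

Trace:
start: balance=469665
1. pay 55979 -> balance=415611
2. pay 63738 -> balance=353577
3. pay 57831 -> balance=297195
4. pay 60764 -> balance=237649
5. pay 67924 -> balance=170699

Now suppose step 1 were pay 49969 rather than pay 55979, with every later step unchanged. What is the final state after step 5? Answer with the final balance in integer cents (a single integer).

176808

(re-executing from step 1 with the substitution; state before step 1: balance=469665)
1. pay 49969 -> balance=421621
2. pay 63738 -> balance=359611
3. pay 57831 -> balance=303254
4. pay 60764 -> balance=243733
5. pay 67924 -> balance=176808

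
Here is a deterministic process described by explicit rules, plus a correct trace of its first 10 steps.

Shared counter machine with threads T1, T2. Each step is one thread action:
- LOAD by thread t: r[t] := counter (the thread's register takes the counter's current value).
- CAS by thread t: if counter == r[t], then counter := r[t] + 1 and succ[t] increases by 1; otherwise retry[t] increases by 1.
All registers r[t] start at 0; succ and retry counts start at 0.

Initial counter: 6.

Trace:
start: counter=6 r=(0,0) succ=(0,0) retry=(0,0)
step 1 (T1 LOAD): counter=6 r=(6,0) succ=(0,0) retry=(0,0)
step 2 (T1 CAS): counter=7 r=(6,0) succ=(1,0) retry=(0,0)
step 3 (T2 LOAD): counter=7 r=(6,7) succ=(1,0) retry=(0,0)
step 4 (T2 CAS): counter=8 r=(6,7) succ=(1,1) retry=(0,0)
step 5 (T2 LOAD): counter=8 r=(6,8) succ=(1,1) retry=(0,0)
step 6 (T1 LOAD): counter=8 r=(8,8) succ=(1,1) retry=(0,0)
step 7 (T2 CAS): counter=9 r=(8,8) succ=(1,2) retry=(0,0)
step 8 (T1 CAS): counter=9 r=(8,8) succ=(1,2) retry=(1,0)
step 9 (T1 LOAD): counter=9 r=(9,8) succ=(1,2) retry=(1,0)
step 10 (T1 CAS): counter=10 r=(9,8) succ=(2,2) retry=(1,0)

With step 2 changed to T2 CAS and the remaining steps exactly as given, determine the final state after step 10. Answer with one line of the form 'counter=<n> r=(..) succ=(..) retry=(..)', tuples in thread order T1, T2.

(re-executing from step 2 with the substitution; state before step 2: counter=6 r=(6,0) succ=(0,0) retry=(0,0))
step 2 (T2 CAS): counter=6 r=(6,0) succ=(0,0) retry=(0,1)
step 3 (T2 LOAD): counter=6 r=(6,6) succ=(0,0) retry=(0,1)
step 4 (T2 CAS): counter=7 r=(6,6) succ=(0,1) retry=(0,1)
step 5 (T2 LOAD): counter=7 r=(6,7) succ=(0,1) retry=(0,1)
step 6 (T1 LOAD): counter=7 r=(7,7) succ=(0,1) retry=(0,1)
step 7 (T2 CAS): counter=8 r=(7,7) succ=(0,2) retry=(0,1)
step 8 (T1 CAS): counter=8 r=(7,7) succ=(0,2) retry=(1,1)
step 9 (T1 LOAD): counter=8 r=(8,7) succ=(0,2) retry=(1,1)
step 10 (T1 CAS): counter=9 r=(8,7) succ=(1,2) retry=(1,1)

counter=9 r=(8,7) succ=(1,2) retry=(1,1)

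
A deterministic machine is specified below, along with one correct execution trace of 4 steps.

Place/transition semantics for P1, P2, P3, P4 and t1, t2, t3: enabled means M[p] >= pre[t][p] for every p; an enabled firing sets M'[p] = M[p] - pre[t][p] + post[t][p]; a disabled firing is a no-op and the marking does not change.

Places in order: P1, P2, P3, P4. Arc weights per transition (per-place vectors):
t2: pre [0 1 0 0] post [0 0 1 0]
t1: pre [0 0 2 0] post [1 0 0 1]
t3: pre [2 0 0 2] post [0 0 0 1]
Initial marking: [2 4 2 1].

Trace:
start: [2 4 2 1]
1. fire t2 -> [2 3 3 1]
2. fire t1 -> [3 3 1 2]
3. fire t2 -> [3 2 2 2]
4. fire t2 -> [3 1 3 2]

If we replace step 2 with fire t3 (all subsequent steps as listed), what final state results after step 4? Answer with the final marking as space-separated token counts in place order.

2 1 5 1

(re-executing from step 2 with the substitution; state before step 2: [2 3 3 1])
2. fire t3 -> [2 3 3 1]
3. fire t2 -> [2 2 4 1]
4. fire t2 -> [2 1 5 1]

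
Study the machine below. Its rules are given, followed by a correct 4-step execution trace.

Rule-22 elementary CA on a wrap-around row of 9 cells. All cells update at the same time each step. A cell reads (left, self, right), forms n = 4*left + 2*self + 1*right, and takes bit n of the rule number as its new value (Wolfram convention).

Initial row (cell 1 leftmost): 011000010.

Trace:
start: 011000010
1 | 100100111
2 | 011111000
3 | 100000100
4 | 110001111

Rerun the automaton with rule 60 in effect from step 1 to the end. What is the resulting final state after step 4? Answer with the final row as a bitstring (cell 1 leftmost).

(re-executing steps 1..4 under rule 60; state before step 1: 011000010)
1 | 010100011
2 | 111110010
3 | 100001011
4 | 010001110

010001110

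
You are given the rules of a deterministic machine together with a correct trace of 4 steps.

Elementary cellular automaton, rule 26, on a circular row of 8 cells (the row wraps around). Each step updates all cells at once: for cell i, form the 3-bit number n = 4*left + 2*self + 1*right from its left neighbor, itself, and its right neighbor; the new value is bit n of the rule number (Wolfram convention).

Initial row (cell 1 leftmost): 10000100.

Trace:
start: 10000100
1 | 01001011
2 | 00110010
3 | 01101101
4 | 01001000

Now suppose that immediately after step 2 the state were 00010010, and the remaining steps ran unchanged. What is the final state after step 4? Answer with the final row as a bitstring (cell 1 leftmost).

11001000

state after step 2 := 00010010
3 | 00101101
4 | 11001000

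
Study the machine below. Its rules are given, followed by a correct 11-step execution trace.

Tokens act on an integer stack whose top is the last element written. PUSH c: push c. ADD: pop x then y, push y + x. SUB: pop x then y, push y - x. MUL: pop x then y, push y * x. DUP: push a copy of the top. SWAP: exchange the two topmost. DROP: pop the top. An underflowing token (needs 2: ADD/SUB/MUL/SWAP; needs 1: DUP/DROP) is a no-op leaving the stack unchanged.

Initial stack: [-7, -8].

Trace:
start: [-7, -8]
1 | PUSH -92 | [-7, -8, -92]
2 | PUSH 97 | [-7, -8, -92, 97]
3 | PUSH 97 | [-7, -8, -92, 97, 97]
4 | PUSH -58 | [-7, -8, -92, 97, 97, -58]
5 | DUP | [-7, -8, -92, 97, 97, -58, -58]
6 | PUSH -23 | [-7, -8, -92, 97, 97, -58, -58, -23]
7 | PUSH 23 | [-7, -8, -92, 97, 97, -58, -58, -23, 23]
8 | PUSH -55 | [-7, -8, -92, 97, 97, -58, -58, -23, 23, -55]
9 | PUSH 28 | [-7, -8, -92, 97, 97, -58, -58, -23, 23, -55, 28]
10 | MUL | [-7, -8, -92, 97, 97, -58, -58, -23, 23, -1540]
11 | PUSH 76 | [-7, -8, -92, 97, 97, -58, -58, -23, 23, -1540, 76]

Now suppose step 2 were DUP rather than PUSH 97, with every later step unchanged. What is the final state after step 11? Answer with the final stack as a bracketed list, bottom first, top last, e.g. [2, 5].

(re-executing from step 2 with the substitution; state before step 2: [-7, -8, -92])
2 | DUP | [-7, -8, -92, -92]
3 | PUSH 97 | [-7, -8, -92, -92, 97]
4 | PUSH -58 | [-7, -8, -92, -92, 97, -58]
5 | DUP | [-7, -8, -92, -92, 97, -58, -58]
6 | PUSH -23 | [-7, -8, -92, -92, 97, -58, -58, -23]
7 | PUSH 23 | [-7, -8, -92, -92, 97, -58, -58, -23, 23]
8 | PUSH -55 | [-7, -8, -92, -92, 97, -58, -58, -23, 23, -55]
9 | PUSH 28 | [-7, -8, -92, -92, 97, -58, -58, -23, 23, -55, 28]
10 | MUL | [-7, -8, -92, -92, 97, -58, -58, -23, 23, -1540]
11 | PUSH 76 | [-7, -8, -92, -92, 97, -58, -58, -23, 23, -1540, 76]

[-7, -8, -92, -92, 97, -58, -58, -23, 23, -1540, 76]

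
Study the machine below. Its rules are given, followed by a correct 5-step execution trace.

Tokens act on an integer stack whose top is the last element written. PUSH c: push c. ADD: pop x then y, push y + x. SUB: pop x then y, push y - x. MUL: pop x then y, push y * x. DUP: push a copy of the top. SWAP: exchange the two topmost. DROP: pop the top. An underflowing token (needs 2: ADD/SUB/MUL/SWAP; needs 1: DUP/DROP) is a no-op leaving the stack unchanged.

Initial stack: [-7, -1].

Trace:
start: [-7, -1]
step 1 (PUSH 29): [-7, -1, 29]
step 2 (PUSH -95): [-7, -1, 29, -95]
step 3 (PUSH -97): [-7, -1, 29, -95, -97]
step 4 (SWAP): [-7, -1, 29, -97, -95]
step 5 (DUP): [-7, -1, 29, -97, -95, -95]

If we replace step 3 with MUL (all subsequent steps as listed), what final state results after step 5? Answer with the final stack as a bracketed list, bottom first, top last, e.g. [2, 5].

[-7, -2755, -1, -1]

(re-executing from step 3 with the substitution; state before step 3: [-7, -1, 29, -95])
step 3 (MUL): [-7, -1, -2755]
step 4 (SWAP): [-7, -2755, -1]
step 5 (DUP): [-7, -2755, -1, -1]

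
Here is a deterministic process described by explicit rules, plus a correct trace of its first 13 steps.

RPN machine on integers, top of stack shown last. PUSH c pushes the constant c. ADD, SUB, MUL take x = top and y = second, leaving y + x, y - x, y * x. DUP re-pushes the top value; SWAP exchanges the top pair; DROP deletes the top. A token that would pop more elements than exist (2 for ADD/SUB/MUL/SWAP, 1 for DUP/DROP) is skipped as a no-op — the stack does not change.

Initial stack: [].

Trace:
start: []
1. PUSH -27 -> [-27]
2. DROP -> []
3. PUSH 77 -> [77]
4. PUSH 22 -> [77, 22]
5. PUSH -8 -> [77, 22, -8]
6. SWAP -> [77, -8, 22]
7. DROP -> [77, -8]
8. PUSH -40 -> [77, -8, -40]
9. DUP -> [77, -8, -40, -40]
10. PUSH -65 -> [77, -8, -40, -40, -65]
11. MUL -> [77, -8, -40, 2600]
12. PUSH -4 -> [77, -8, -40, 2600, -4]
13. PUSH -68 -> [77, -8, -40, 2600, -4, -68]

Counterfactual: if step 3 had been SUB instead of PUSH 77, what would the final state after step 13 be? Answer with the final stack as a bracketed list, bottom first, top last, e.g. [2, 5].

[-8, -40, 2600, -4, -68]

(re-executing from step 3 with the substitution; state before step 3: [])
3. SUB -> []
4. PUSH 22 -> [22]
5. PUSH -8 -> [22, -8]
6. SWAP -> [-8, 22]
7. DROP -> [-8]
8. PUSH -40 -> [-8, -40]
9. DUP -> [-8, -40, -40]
10. PUSH -65 -> [-8, -40, -40, -65]
11. MUL -> [-8, -40, 2600]
12. PUSH -4 -> [-8, -40, 2600, -4]
13. PUSH -68 -> [-8, -40, 2600, -4, -68]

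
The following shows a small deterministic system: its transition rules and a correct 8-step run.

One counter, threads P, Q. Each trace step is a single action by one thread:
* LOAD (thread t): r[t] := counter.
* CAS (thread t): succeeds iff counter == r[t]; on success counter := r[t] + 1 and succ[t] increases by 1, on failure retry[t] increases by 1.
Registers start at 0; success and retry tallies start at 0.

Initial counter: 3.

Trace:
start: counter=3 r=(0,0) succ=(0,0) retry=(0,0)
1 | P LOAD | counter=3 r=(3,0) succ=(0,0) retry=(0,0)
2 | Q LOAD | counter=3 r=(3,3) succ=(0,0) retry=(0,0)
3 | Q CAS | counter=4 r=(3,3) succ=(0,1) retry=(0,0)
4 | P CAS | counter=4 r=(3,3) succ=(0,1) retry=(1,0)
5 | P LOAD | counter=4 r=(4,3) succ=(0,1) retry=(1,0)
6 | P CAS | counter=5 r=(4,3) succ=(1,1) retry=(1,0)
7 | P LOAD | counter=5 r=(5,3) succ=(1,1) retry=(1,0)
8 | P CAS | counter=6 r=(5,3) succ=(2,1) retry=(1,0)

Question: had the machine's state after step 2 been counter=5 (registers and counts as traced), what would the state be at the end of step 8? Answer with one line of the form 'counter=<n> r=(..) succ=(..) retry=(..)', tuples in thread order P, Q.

counter=7 r=(6,3) succ=(2,0) retry=(1,1)

state after step 2 := counter=5 r=(3,3) succ=(0,0) retry=(0,0)
3 | Q CAS | counter=5 r=(3,3) succ=(0,0) retry=(0,1)
4 | P CAS | counter=5 r=(3,3) succ=(0,0) retry=(1,1)
5 | P LOAD | counter=5 r=(5,3) succ=(0,0) retry=(1,1)
6 | P CAS | counter=6 r=(5,3) succ=(1,0) retry=(1,1)
7 | P LOAD | counter=6 r=(6,3) succ=(1,0) retry=(1,1)
8 | P CAS | counter=7 r=(6,3) succ=(2,0) retry=(1,1)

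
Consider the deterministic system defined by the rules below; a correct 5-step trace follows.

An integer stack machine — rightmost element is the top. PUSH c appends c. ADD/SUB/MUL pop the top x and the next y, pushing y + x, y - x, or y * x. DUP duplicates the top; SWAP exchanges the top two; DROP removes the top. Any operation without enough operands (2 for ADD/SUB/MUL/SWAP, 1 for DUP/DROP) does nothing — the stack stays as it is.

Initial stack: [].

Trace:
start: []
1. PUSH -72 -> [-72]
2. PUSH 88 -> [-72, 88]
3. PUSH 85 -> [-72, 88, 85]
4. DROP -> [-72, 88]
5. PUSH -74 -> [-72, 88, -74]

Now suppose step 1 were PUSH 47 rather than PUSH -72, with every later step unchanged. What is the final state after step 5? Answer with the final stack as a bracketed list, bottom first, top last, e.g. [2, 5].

(re-executing from step 1 with the substitution; state before step 1: [])
1. PUSH 47 -> [47]
2. PUSH 88 -> [47, 88]
3. PUSH 85 -> [47, 88, 85]
4. DROP -> [47, 88]
5. PUSH -74 -> [47, 88, -74]

[47, 88, -74]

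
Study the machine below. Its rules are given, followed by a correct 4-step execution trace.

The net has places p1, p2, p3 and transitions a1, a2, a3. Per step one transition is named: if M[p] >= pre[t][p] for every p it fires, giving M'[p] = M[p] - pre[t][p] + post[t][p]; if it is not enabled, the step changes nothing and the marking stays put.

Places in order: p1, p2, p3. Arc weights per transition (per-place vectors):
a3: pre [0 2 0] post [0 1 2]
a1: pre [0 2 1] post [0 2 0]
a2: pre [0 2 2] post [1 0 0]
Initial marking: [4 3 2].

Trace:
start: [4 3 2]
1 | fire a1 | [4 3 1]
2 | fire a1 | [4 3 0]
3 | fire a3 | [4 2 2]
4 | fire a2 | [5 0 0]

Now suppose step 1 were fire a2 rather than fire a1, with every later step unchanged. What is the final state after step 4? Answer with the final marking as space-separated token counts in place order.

(re-executing from step 1 with the substitution; state before step 1: [4 3 2])
1 | fire a2 | [5 1 0]
2 | fire a1 | [5 1 0]
3 | fire a3 | [5 1 0]
4 | fire a2 | [5 1 0]

5 1 0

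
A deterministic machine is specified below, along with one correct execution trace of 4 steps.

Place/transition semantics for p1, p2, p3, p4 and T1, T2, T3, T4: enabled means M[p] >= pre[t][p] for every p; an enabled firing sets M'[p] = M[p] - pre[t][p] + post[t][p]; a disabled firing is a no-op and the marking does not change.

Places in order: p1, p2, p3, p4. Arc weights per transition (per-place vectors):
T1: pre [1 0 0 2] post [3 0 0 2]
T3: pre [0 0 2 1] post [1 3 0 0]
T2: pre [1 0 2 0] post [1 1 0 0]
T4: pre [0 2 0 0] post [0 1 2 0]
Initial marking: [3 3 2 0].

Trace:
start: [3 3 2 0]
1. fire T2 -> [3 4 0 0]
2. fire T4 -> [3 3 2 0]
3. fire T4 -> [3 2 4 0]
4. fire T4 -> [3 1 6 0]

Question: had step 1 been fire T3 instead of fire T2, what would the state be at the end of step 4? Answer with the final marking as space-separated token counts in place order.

(re-executing from step 1 with the substitution; state before step 1: [3 3 2 0])
1. fire T3 -> [3 3 2 0]
2. fire T4 -> [3 2 4 0]
3. fire T4 -> [3 1 6 0]
4. fire T4 -> [3 1 6 0]

3 1 6 0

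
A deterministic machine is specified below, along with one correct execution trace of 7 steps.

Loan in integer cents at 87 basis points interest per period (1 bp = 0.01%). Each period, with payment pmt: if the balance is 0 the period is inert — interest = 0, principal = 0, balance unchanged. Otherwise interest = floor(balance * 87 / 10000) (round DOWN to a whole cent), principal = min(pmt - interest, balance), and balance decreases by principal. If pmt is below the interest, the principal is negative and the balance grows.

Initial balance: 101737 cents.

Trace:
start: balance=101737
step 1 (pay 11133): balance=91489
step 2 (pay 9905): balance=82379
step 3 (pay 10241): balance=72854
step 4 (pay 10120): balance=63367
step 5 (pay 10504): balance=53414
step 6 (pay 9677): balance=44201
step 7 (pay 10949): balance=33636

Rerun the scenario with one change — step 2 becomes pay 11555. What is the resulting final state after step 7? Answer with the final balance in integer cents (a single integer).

(re-executing from step 2 with the substitution; state before step 2: balance=91489)
step 2 (pay 11555): balance=80729
step 3 (pay 10241): balance=71190
step 4 (pay 10120): balance=61689
step 5 (pay 10504): balance=51721
step 6 (pay 9677): balance=42493
step 7 (pay 10949): balance=31913

31913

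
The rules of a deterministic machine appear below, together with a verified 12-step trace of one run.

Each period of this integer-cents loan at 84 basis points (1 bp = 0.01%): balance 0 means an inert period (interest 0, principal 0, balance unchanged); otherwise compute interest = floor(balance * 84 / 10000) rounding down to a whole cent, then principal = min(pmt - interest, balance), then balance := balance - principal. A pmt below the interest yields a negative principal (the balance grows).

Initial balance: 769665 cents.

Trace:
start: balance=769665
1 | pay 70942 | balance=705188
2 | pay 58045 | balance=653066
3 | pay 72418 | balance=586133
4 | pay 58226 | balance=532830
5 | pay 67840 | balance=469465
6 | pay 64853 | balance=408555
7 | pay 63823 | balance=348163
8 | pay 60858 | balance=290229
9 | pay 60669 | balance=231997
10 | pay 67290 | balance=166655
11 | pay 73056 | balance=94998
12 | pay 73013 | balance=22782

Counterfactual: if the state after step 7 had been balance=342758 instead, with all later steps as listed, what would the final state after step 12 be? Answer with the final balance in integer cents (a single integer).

state after step 7 := balance=342758
8 | pay 60858 | balance=284779
9 | pay 60669 | balance=226502
10 | pay 67290 | balance=161114
11 | pay 73056 | balance=89411
12 | pay 73013 | balance=17149

17149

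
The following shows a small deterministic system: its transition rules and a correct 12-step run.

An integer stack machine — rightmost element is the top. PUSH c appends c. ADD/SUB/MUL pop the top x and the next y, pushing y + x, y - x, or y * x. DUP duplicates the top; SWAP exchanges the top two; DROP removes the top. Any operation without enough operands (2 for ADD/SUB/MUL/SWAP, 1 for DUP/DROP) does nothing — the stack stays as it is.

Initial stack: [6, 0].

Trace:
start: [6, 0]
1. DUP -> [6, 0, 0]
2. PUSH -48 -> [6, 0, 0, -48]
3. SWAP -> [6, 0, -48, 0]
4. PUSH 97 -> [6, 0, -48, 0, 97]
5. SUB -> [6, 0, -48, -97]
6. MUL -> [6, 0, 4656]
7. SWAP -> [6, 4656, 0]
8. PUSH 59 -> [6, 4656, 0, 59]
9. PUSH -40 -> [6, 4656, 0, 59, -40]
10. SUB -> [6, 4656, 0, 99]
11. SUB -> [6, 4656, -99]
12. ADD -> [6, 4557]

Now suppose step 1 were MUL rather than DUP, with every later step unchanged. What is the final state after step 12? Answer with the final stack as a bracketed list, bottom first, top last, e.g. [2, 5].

(re-executing from step 1 with the substitution; state before step 1: [6, 0])
1. MUL -> [0]
2. PUSH -48 -> [0, -48]
3. SWAP -> [-48, 0]
4. PUSH 97 -> [-48, 0, 97]
5. SUB -> [-48, -97]
6. MUL -> [4656]
7. SWAP -> [4656]
8. PUSH 59 -> [4656, 59]
9. PUSH -40 -> [4656, 59, -40]
10. SUB -> [4656, 99]
11. SUB -> [4557]
12. ADD -> [4557]

[4557]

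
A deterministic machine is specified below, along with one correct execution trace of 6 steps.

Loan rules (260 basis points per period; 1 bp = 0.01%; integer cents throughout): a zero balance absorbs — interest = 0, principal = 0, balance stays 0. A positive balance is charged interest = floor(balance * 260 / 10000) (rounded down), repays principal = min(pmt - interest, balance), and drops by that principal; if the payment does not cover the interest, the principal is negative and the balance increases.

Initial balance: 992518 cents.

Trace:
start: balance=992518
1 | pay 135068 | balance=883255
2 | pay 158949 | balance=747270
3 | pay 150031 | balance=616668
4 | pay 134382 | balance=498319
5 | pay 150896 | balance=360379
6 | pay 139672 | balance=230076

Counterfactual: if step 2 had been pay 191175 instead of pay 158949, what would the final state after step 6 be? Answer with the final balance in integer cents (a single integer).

194365

(re-executing from step 2 with the substitution; state before step 2: balance=883255)
2 | pay 191175 | balance=715044
3 | pay 150031 | balance=583604
4 | pay 134382 | balance=464395
5 | pay 150896 | balance=325573
6 | pay 139672 | balance=194365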